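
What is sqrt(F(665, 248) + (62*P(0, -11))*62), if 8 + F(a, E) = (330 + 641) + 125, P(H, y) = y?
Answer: 2*I*sqrt(10299) ≈ 202.97*I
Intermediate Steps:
F(a, E) = 1088 (F(a, E) = -8 + ((330 + 641) + 125) = -8 + (971 + 125) = -8 + 1096 = 1088)
sqrt(F(665, 248) + (62*P(0, -11))*62) = sqrt(1088 + (62*(-11))*62) = sqrt(1088 - 682*62) = sqrt(1088 - 42284) = sqrt(-41196) = 2*I*sqrt(10299)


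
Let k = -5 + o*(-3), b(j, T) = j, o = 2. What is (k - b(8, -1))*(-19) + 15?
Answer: 376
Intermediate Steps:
k = -11 (k = -5 + 2*(-3) = -5 - 6 = -11)
(k - b(8, -1))*(-19) + 15 = (-11 - 1*8)*(-19) + 15 = (-11 - 8)*(-19) + 15 = -19*(-19) + 15 = 361 + 15 = 376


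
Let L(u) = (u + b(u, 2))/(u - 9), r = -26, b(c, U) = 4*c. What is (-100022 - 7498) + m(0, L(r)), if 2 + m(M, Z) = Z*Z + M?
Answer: -5267902/49 ≈ -1.0751e+5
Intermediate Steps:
L(u) = 5*u/(-9 + u) (L(u) = (u + 4*u)/(u - 9) = (5*u)/(-9 + u) = 5*u/(-9 + u))
m(M, Z) = -2 + M + Z² (m(M, Z) = -2 + (Z*Z + M) = -2 + (Z² + M) = -2 + (M + Z²) = -2 + M + Z²)
(-100022 - 7498) + m(0, L(r)) = (-100022 - 7498) + (-2 + 0 + (5*(-26)/(-9 - 26))²) = -107520 + (-2 + 0 + (5*(-26)/(-35))²) = -107520 + (-2 + 0 + (5*(-26)*(-1/35))²) = -107520 + (-2 + 0 + (26/7)²) = -107520 + (-2 + 0 + 676/49) = -107520 + 578/49 = -5267902/49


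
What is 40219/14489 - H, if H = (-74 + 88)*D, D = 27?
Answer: -5436623/14489 ≈ -375.22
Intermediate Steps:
H = 378 (H = (-74 + 88)*27 = 14*27 = 378)
40219/14489 - H = 40219/14489 - 1*378 = 40219*(1/14489) - 378 = 40219/14489 - 378 = -5436623/14489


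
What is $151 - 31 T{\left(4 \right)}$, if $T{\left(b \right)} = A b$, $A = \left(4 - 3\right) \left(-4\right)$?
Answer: $647$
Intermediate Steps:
$A = -4$ ($A = 1 \left(-4\right) = -4$)
$T{\left(b \right)} = - 4 b$
$151 - 31 T{\left(4 \right)} = 151 - 31 \left(\left(-4\right) 4\right) = 151 - -496 = 151 + 496 = 647$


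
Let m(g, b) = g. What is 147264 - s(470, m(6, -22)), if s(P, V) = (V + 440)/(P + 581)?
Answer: 154774018/1051 ≈ 1.4726e+5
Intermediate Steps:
s(P, V) = (440 + V)/(581 + P)
147264 - s(470, m(6, -22)) = 147264 - (440 + 6)/(581 + 470) = 147264 - 446/1051 = 154774018/1051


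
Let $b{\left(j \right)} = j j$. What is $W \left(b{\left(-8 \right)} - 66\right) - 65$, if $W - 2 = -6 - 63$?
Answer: $69$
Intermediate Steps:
$b{\left(j \right)} = j^{2}$
$W = -67$ ($W = 2 - 69 = -67$)
$W \left(b{\left(-8 \right)} - 66\right) - 65 = - 67 \left(\left(-8\right)^{2} - 66\right) - 65 = - 67 \left(64 - 66\right) - 65 = \left(-67\right) \left(-2\right) - 65 = 134 - 65 = 69$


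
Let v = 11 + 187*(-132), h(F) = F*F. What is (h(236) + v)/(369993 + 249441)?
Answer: 1149/22942 ≈ 0.050083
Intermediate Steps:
h(F) = F²
v = -24673 (v = 11 - 24684 = -24673)
(h(236) + v)/(369993 + 249441) = (236² - 24673)/(369993 + 249441) = (55696 - 24673)/619434 = 31023*(1/619434) = 1149/22942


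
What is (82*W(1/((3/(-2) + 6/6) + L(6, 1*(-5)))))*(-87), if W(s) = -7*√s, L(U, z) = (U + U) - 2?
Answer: 49938*√38/19 ≈ 16202.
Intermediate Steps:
L(U, z) = -2 + 2*U (L(U, z) = 2*U - 2 = -2 + 2*U)
(82*W(1/((3/(-2) + 6/6) + L(6, 1*(-5)))))*(-87) = (82*(-7/√((3/(-2) + 6/6) + (-2 + 2*6))))*(-87) = (82*(-7/√((3*(-½) + 6*(⅙)) + (-2 + 12))))*(-87) = (82*(-7/√((-3/2 + 1) + 10)))*(-87) = (82*(-7/√(-½ + 10)))*(-87) = (82*(-7*√38/19))*(-87) = -574*√38/19*(-87) = 49938*√38/19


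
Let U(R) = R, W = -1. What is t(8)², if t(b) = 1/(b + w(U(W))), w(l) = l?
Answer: 1/49 ≈ 0.020408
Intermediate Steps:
t(b) = 1/(-1 + b) (t(b) = 1/(b - 1) = 1/(-1 + b))
t(8)² = (1/(-1 + 8))² = (1/7)² = (⅐)² = 1/49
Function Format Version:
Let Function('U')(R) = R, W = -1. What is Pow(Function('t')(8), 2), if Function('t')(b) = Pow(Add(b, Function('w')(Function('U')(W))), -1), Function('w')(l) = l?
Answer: Rational(1, 49) ≈ 0.020408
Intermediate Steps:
Function('t')(b) = Pow(Add(-1, b), -1) (Function('t')(b) = Pow(Add(b, -1), -1) = Pow(Add(-1, b), -1))
Pow(Function('t')(8), 2) = Pow(Pow(Add(-1, 8), -1), 2) = Pow(Pow(7, -1), 2) = Pow(Rational(1, 7), 2) = Rational(1, 49)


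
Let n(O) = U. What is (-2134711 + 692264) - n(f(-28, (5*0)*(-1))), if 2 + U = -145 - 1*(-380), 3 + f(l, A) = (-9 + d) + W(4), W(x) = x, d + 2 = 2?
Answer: -1442680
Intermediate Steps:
d = 0 (d = -2 + 2 = 0)
f(l, A) = -8 (f(l, A) = -3 + ((-9 + 0) + 4) = -3 + (-9 + 4) = -3 - 5 = -8)
U = 233 (U = -2 + (-145 - 1*(-380)) = -2 + (-145 + 380) = -2 + 235 = 233)
n(O) = 233
(-2134711 + 692264) - n(f(-28, (5*0)*(-1))) = (-2134711 + 692264) - 1*233 = -1442447 - 233 = -1442680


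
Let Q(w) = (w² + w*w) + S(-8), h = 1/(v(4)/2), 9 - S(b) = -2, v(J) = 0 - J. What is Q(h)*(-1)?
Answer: -23/2 ≈ -11.500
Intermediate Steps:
v(J) = -J
S(b) = 11 (S(b) = 9 - 1*(-2) = 9 + 2 = 11)
h = -½ (h = 1/(-1*4/2) = 1/(-4*½) = 1/(-2) = -½ ≈ -0.50000)
Q(w) = 11 + 2*w² (Q(w) = (w² + w*w) + 11 = (w² + w²) + 11 = 2*w² + 11 = 11 + 2*w²)
Q(h)*(-1) = (11 + 2*(-½)²)*(-1) = (11 + 2*(¼))*(-1) = (11 + ½)*(-1) = (23/2)*(-1) = -23/2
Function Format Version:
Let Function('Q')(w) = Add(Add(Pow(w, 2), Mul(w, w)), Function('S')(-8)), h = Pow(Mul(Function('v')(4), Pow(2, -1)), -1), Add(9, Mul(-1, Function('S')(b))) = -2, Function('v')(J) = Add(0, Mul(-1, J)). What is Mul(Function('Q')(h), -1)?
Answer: Rational(-23, 2) ≈ -11.500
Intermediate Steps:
Function('v')(J) = Mul(-1, J)
Function('S')(b) = 11 (Function('S')(b) = Add(9, Mul(-1, -2)) = Add(9, 2) = 11)
h = Rational(-1, 2) (h = Pow(Mul(Mul(-1, 4), Pow(2, -1)), -1) = Pow(Mul(-4, Rational(1, 2)), -1) = Pow(-2, -1) = Rational(-1, 2) ≈ -0.50000)
Function('Q')(w) = Add(11, Mul(2, Pow(w, 2))) (Function('Q')(w) = Add(Add(Pow(w, 2), Mul(w, w)), 11) = Add(Add(Pow(w, 2), Pow(w, 2)), 11) = Add(Mul(2, Pow(w, 2)), 11) = Add(11, Mul(2, Pow(w, 2))))
Mul(Function('Q')(h), -1) = Mul(Add(11, Mul(2, Pow(Rational(-1, 2), 2))), -1) = Mul(Add(11, Mul(2, Rational(1, 4))), -1) = Mul(Add(11, Rational(1, 2)), -1) = Mul(Rational(23, 2), -1) = Rational(-23, 2)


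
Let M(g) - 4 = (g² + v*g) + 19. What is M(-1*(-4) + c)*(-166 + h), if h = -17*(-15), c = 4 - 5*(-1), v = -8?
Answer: 7832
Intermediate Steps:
c = 9 (c = 4 + 5 = 9)
h = 255
M(g) = 23 + g² - 8*g (M(g) = 4 + ((g² - 8*g) + 19) = 4 + (19 + g² - 8*g) = 23 + g² - 8*g)
M(-1*(-4) + c)*(-166 + h) = (23 + (-1*(-4) + 9)² - 8*(-1*(-4) + 9))*(-166 + 255) = (23 + (4 + 9)² - 8*(4 + 9))*89 = (23 + 13² - 8*13)*89 = (23 + 169 - 104)*89 = 88*89 = 7832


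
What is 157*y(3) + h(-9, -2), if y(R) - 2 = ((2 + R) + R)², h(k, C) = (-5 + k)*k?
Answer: 10488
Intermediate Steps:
h(k, C) = k*(-5 + k)
y(R) = 2 + (2 + 2*R)² (y(R) = 2 + ((2 + R) + R)² = 2 + (2 + 2*R)²)
157*y(3) + h(-9, -2) = 157*(2 + 4*(1 + 3)²) - 9*(-5 - 9) = 157*(2 + 4*4²) - 9*(-14) = 157*(2 + 4*16) + 126 = 157*(2 + 64) + 126 = 157*66 + 126 = 10362 + 126 = 10488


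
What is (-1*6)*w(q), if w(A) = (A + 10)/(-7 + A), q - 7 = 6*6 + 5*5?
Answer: -468/61 ≈ -7.6721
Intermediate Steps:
q = 68 (q = 7 + (6*6 + 5*5) = 7 + (36 + 25) = 7 + 61 = 68)
w(A) = (10 + A)/(-7 + A)
(-1*6)*w(q) = (-1*6)*((10 + 68)/(-7 + 68)) = -6*78/61 = -468/61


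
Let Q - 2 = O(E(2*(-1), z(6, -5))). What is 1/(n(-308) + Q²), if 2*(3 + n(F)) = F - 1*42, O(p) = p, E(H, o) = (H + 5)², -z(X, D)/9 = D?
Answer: -1/57 ≈ -0.017544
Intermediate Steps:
z(X, D) = -9*D
E(H, o) = (5 + H)²
Q = 11 (Q = 2 + (5 + 2*(-1))² = 2 + (5 - 2)² = 2 + 3² = 2 + 9 = 11)
n(F) = -24 + F/2 (n(F) = -3 + (F - 1*42)/2 = -3 + (F - 42)/2 = -3 + (-42 + F)/2 = -3 + (-21 + F/2) = -24 + F/2)
1/(n(-308) + Q²) = 1/((-24 + (½)*(-308)) + 11²) = 1/((-24 - 154) + 121) = 1/(-178 + 121) = 1/(-57) = -1/57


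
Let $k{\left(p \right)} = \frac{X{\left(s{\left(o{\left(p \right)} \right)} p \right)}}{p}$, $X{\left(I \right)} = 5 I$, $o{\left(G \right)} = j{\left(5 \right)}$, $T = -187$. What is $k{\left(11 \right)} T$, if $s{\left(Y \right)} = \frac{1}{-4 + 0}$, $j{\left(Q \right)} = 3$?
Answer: $\frac{935}{4} \approx 233.75$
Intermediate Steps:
$o{\left(G \right)} = 3$
$s{\left(Y \right)} = - \frac{1}{4}$ ($s{\left(Y \right)} = \frac{1}{-4} = - \frac{1}{4}$)
$k{\left(p \right)} = - \frac{5}{4}$ ($k{\left(p \right)} = \frac{5 \left(- \frac{p}{4}\right)}{p} = \frac{\left(- \frac{5}{4}\right) p}{p} = - \frac{5}{4}$)
$k{\left(11 \right)} T = \left(- \frac{5}{4}\right) \left(-187\right) = \frac{935}{4}$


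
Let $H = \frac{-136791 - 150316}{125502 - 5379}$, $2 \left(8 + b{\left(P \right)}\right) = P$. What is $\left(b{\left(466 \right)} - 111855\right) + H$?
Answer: $- \frac{13409617597}{120123} \approx -1.1163 \cdot 10^{5}$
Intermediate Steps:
$b{\left(P \right)} = -8 + \frac{P}{2}$
$H = - \frac{287107}{120123} \approx -2.3901$
$\left(b{\left(466 \right)} - 111855\right) + H = \left(\left(-8 + \frac{1}{2} \cdot 466\right) - 111855\right) - \frac{287107}{120123} = \left(\left(-8 + 233\right) - 111855\right) - \frac{287107}{120123} = \left(225 - 111855\right) - \frac{287107}{120123} = -111630 - \frac{287107}{120123} = - \frac{13409617597}{120123}$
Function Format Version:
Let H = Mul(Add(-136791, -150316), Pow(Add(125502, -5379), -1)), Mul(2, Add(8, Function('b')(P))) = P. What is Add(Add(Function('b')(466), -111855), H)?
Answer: Rational(-13409617597, 120123) ≈ -1.1163e+5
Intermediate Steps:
Function('b')(P) = Add(-8, Mul(Rational(1, 2), P))
H = Rational(-287107, 120123) (H = Mul(-287107, Pow(120123, -1)) = Mul(-287107, Rational(1, 120123)) = Rational(-287107, 120123) ≈ -2.3901)
Add(Add(Function('b')(466), -111855), H) = Add(Add(Add(-8, Mul(Rational(1, 2), 466)), -111855), Rational(-287107, 120123)) = Add(Add(Add(-8, 233), -111855), Rational(-287107, 120123)) = Add(Add(225, -111855), Rational(-287107, 120123)) = Add(-111630, Rational(-287107, 120123)) = Rational(-13409617597, 120123)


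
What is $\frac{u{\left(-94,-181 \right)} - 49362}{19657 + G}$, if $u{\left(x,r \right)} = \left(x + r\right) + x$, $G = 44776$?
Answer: $- \frac{49731}{64433} \approx -0.77182$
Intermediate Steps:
$u{\left(x,r \right)} = r + 2 x$ ($u{\left(x,r \right)} = \left(r + x\right) + x = r + 2 x$)
$\frac{u{\left(-94,-181 \right)} - 49362}{19657 + G} = \frac{\left(-181 + 2 \left(-94\right)\right) - 49362}{19657 + 44776} = \frac{\left(-181 - 188\right) - 49362}{64433} = \left(-369 - 49362\right) \frac{1}{64433} = \left(-49731\right) \frac{1}{64433} = - \frac{49731}{64433}$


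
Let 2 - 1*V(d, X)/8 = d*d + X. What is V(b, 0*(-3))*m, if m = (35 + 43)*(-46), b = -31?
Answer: 27527136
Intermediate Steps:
V(d, X) = 16 - 8*X - 8*d**2 (V(d, X) = 16 - 8*(d*d + X) = 16 - 8*(d**2 + X) = 16 - 8*(X + d**2) = 16 + (-8*X - 8*d**2) = 16 - 8*X - 8*d**2)
m = -3588 (m = 78*(-46) = -3588)
V(b, 0*(-3))*m = (16 - 0*(-3) - 8*(-31)**2)*(-3588) = (16 - 8*0 - 8*961)*(-3588) = (16 + 0 - 7688)*(-3588) = -7672*(-3588) = 27527136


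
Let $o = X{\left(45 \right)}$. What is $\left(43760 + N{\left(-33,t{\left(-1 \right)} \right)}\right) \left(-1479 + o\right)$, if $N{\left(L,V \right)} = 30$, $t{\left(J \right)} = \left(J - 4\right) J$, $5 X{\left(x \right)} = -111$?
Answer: $-65737548$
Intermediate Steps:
$X{\left(x \right)} = - \frac{111}{5}$ ($X{\left(x \right)} = \frac{1}{5} \left(-111\right) = - \frac{111}{5}$)
$o = - \frac{111}{5} \approx -22.2$
$t{\left(J \right)} = J \left(-4 + J\right)$ ($t{\left(J \right)} = \left(-4 + J\right) J = J \left(-4 + J\right)$)
$\left(43760 + N{\left(-33,t{\left(-1 \right)} \right)}\right) \left(-1479 + o\right) = \left(43760 + 30\right) \left(-1479 - \frac{111}{5}\right) = 43790 \left(- \frac{7506}{5}\right) = -65737548$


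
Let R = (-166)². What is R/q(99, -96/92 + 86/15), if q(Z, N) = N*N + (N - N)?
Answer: 819963225/654481 ≈ 1252.8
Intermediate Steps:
R = 27556
q(Z, N) = N² (q(Z, N) = N² + 0 = N²)
R/q(99, -96/92 + 86/15) = 27556/((-96/92 + 86/15)²) = 27556/((-96*1/92 + 86*(1/15))²) = 27556/((-24/23 + 86/15)²) = 27556/((1618/345)²) = 27556/(2617924/119025) = 27556*(119025/2617924) = 819963225/654481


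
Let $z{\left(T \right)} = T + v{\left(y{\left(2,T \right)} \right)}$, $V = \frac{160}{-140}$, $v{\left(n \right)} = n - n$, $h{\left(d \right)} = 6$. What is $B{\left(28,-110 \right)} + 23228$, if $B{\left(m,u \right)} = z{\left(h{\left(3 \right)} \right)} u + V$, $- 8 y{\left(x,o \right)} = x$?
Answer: $\frac{157968}{7} \approx 22567.0$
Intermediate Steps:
$y{\left(x,o \right)} = - \frac{x}{8}$
$v{\left(n \right)} = 0$
$V = - \frac{8}{7}$ ($V = 160 \left(- \frac{1}{140}\right) = - \frac{8}{7} \approx -1.1429$)
$z{\left(T \right)} = T$ ($z{\left(T \right)} = T + 0 = T$)
$B{\left(m,u \right)} = - \frac{8}{7} + 6 u$ ($B{\left(m,u \right)} = 6 u - \frac{8}{7} = - \frac{8}{7} + 6 u$)
$B{\left(28,-110 \right)} + 23228 = \left(- \frac{8}{7} + 6 \left(-110\right)\right) + 23228 = \left(- \frac{8}{7} - 660\right) + 23228 = - \frac{4628}{7} + 23228 = \frac{157968}{7}$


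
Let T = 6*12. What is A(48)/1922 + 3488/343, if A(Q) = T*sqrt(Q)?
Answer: 3488/343 + 144*sqrt(3)/961 ≈ 10.429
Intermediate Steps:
T = 72
A(Q) = 72*sqrt(Q)
A(48)/1922 + 3488/343 = (72*sqrt(48))/1922 + 3488/343 = (72*(4*sqrt(3)))*(1/1922) + 3488*(1/343) = (288*sqrt(3))*(1/1922) + 3488/343 = 144*sqrt(3)/961 + 3488/343 = 3488/343 + 144*sqrt(3)/961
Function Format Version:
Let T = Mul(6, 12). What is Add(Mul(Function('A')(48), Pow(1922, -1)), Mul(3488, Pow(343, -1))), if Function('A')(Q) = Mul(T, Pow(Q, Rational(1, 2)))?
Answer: Add(Rational(3488, 343), Mul(Rational(144, 961), Pow(3, Rational(1, 2)))) ≈ 10.429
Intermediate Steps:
T = 72
Function('A')(Q) = Mul(72, Pow(Q, Rational(1, 2)))
Add(Mul(Function('A')(48), Pow(1922, -1)), Mul(3488, Pow(343, -1))) = Add(Mul(Mul(72, Pow(48, Rational(1, 2))), Pow(1922, -1)), Mul(3488, Pow(343, -1))) = Add(Mul(Mul(72, Mul(4, Pow(3, Rational(1, 2)))), Rational(1, 1922)), Mul(3488, Rational(1, 343))) = Add(Mul(Mul(288, Pow(3, Rational(1, 2))), Rational(1, 1922)), Rational(3488, 343)) = Add(Mul(Rational(144, 961), Pow(3, Rational(1, 2))), Rational(3488, 343)) = Add(Rational(3488, 343), Mul(Rational(144, 961), Pow(3, Rational(1, 2))))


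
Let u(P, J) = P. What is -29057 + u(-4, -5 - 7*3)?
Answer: -29061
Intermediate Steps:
-29057 + u(-4, -5 - 7*3) = -29057 - 4 = -29061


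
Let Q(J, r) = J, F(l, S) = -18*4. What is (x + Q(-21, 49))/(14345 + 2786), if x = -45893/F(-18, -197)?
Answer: 44381/1233432 ≈ 0.035982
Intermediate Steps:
F(l, S) = -72
x = 45893/72 (x = -45893/(-72) = -45893*(-1/72) = 45893/72 ≈ 637.40)
(x + Q(-21, 49))/(14345 + 2786) = (45893/72 - 21)/(14345 + 2786) = (44381/72)/17131 = (44381/72)*(1/17131) = 44381/1233432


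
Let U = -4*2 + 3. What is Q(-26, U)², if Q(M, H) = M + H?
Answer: 961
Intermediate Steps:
U = -5 (U = -8 + 3 = -5)
Q(M, H) = H + M
Q(-26, U)² = (-5 - 26)² = (-31)² = 961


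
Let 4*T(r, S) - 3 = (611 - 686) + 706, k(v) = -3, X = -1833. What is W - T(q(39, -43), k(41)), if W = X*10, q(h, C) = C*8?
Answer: -36977/2 ≈ -18489.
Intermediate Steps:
q(h, C) = 8*C
W = -18330 (W = -1833*10 = -18330)
T(r, S) = 317/2 (T(r, S) = ¾ + ((611 - 686) + 706)/4 = ¾ + (-75 + 706)/4 = ¾ + (¼)*631 = ¾ + 631/4 = 317/2)
W - T(q(39, -43), k(41)) = -18330 - 1*317/2 = -18330 - 317/2 = -36977/2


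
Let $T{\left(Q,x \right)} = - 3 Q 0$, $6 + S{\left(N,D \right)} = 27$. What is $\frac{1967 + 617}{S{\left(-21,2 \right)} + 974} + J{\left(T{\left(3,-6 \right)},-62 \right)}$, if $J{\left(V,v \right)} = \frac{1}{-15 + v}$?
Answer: $\frac{197973}{76615} \approx 2.584$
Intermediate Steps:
$S{\left(N,D \right)} = 21$ ($S{\left(N,D \right)} = -6 + 27 = 21$)
$T{\left(Q,x \right)} = 0$
$\frac{1967 + 617}{S{\left(-21,2 \right)} + 974} + J{\left(T{\left(3,-6 \right)},-62 \right)} = \frac{1967 + 617}{21 + 974} + \frac{1}{-15 - 62} = \frac{2584}{995} + \frac{1}{-77} = 2584 \cdot \frac{1}{995} - \frac{1}{77} = \frac{2584}{995} - \frac{1}{77} = \frac{197973}{76615}$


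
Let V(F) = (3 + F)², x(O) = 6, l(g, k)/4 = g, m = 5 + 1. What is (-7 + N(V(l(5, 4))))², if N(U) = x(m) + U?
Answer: 278784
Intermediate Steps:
m = 6
l(g, k) = 4*g
N(U) = 6 + U
(-7 + N(V(l(5, 4))))² = (-7 + (6 + (3 + 4*5)²))² = (-7 + (6 + (3 + 20)²))² = (-7 + (6 + 23²))² = (-7 + (6 + 529))² = (-7 + 535)² = 528² = 278784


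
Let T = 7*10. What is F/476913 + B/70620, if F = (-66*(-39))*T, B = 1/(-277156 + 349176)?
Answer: 305468307302971/808534836080400 ≈ 0.37780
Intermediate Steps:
T = 70
B = 1/72020 ≈ 1.3885e-5
F = 180180 (F = -66*(-39)*70 = 2574*70 = 180180)
F/476913 + B/70620 = 180180/476913 + (1/72020)/70620 = 180180*(1/476913) + (1/72020)*(1/70620) = 60060/158971 + 1/5086052400 = 305468307302971/808534836080400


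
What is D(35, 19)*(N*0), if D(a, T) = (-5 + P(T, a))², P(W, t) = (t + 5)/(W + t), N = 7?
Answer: 0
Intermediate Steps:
P(W, t) = (5 + t)/(W + t)
D(a, T) = (-5 + (5 + a)/(T + a))²
D(35, 19)*(N*0) = ((-5 + 4*35 + 5*19)²/(19 + 35)²)*(7*0) = ((-5 + 140 + 95)²/54²)*0 = ((1/2916)*230²)*0 = ((1/2916)*52900)*0 = (13225/729)*0 = 0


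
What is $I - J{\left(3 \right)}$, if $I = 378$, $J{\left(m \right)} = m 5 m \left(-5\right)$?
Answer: $603$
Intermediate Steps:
$J{\left(m \right)} = - 25 m^{2}$ ($J{\left(m \right)} = m \left(- 25 m\right) = - 25 m^{2}$)
$I - J{\left(3 \right)} = 378 - - 25 \cdot 3^{2} = 378 - \left(-25\right) 9 = 378 - -225 = 378 + 225 = 603$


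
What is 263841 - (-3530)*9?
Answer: 295611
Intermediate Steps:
263841 - (-3530)*9 = 263841 - 1*(-31770) = 263841 + 31770 = 295611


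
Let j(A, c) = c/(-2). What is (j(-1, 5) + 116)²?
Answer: 51529/4 ≈ 12882.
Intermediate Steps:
j(A, c) = -c/2 (j(A, c) = c*(-½) = -c/2)
(j(-1, 5) + 116)² = (-½*5 + 116)² = (-5/2 + 116)² = (227/2)² = 51529/4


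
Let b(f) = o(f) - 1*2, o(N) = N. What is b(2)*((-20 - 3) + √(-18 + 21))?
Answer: 0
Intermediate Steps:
b(f) = -2 + f (b(f) = f - 1*2 = f - 2 = -2 + f)
b(2)*((-20 - 3) + √(-18 + 21)) = (-2 + 2)*((-20 - 3) + √(-18 + 21)) = 0*(-23 + √3) = 0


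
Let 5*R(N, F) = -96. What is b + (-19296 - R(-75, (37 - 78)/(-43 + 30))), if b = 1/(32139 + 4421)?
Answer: -704759807/36560 ≈ -19277.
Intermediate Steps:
b = 1/36560 ≈ 2.7352e-5
R(N, F) = -96/5 (R(N, F) = (⅕)*(-96) = -96/5)
b + (-19296 - R(-75, (37 - 78)/(-43 + 30))) = 1/36560 + (-19296 - 1*(-96/5)) = 1/36560 + (-19296 + 96/5) = 1/36560 - 96384/5 = -704759807/36560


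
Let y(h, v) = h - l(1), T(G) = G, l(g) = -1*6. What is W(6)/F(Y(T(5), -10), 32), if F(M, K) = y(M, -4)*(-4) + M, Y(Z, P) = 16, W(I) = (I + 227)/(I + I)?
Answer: -233/864 ≈ -0.26968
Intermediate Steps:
l(g) = -6
y(h, v) = 6 + h (y(h, v) = h - 1*(-6) = h + 6 = 6 + h)
W(I) = (227 + I)/(2*I) (W(I) = (227 + I)/((2*I)) = (227 + I)*(1/(2*I)) = (227 + I)/(2*I))
F(M, K) = -24 - 3*M (F(M, K) = (6 + M)*(-4) + M = (-24 - 4*M) + M = -24 - 3*M)
W(6)/F(Y(T(5), -10), 32) = ((½)*(227 + 6)/6)/(-24 - 3*16) = ((½)*(⅙)*233)/(-24 - 48) = (233/12)/(-72) = (233/12)*(-1/72) = -233/864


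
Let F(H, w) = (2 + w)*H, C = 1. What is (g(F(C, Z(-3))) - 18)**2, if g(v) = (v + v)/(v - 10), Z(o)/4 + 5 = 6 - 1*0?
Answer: 441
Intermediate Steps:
Z(o) = 4 (Z(o) = -20 + 4*(6 - 1*0) = -20 + 4*(6 + 0) = -20 + 4*6 = -20 + 24 = 4)
F(H, w) = H*(2 + w)
g(v) = 2*v/(-10 + v) (g(v) = (2*v)/(-10 + v) = 2*v/(-10 + v))
(g(F(C, Z(-3))) - 18)**2 = (2*(1*(2 + 4))/(-10 + 1*(2 + 4)) - 18)**2 = (2*(1*6)/(-10 + 1*6) - 18)**2 = (2*6/(-10 + 6) - 18)**2 = (2*6/(-4) - 18)**2 = (2*6*(-1/4) - 18)**2 = (-3 - 18)**2 = (-21)**2 = 441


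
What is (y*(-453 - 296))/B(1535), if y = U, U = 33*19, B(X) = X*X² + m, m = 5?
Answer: -469623/3616805380 ≈ -0.00012984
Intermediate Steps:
B(X) = 5 + X³ (B(X) = X*X² + 5 = X³ + 5 = 5 + X³)
U = 627
y = 627
(y*(-453 - 296))/B(1535) = (627*(-453 - 296))/(5 + 1535³) = (627*(-749))/(5 + 3616805375) = -469623/3616805380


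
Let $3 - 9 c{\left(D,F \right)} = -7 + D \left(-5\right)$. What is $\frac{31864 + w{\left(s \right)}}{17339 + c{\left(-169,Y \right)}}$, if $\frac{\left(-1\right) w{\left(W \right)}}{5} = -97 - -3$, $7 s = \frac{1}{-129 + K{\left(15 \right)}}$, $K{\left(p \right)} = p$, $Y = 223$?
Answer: $\frac{145503}{77608} \approx 1.8748$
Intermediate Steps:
$s = - \frac{1}{798}$ ($s = \frac{1}{7 \left(-129 + 15\right)} = \frac{1}{7 \left(-114\right)} = \frac{1}{7} \left(- \frac{1}{114}\right) = - \frac{1}{798} \approx -0.0012531$)
$c{\left(D,F \right)} = \frac{10}{9} + \frac{5 D}{9}$ ($c{\left(D,F \right)} = \frac{1}{3} - \frac{-7 + D \left(-5\right)}{9} = \frac{1}{3} - \frac{-7 - 5 D}{9} = \frac{1}{3} + \left(\frac{7}{9} + \frac{5 D}{9}\right) = \frac{10}{9} + \frac{5 D}{9}$)
$w{\left(W \right)} = 470$ ($w{\left(W \right)} = - 5 \left(-97 - -3\right) = - 5 \left(-97 + 3\right) = \left(-5\right) \left(-94\right) = 470$)
$\frac{31864 + w{\left(s \right)}}{17339 + c{\left(-169,Y \right)}} = \frac{31864 + 470}{17339 + \left(\frac{10}{9} + \frac{5}{9} \left(-169\right)\right)} = \frac{32334}{17339 + \left(\frac{10}{9} - \frac{845}{9}\right)} = \frac{32334}{17339 - \frac{835}{9}} = \frac{32334}{\frac{155216}{9}} = 32334 \cdot \frac{9}{155216} = \frac{145503}{77608}$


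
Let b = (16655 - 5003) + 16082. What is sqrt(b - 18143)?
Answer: sqrt(9591) ≈ 97.934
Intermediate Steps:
b = 27734 (b = 11652 + 16082 = 27734)
sqrt(b - 18143) = sqrt(27734 - 18143) = sqrt(9591)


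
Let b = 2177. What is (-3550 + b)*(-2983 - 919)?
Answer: 5357446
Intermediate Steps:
(-3550 + b)*(-2983 - 919) = (-3550 + 2177)*(-2983 - 919) = -1373*(-3902) = 5357446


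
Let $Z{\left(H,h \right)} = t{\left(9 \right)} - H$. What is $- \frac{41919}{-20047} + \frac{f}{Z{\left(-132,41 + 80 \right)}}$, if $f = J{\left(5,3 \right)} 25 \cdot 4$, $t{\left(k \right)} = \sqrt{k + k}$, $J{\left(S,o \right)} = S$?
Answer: $\frac{342124019}{58156347} - \frac{250 \sqrt{2}}{2901} \approx 5.761$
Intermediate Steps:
$t{\left(k \right)} = \sqrt{2} \sqrt{k}$ ($t{\left(k \right)} = \sqrt{2 k} = \sqrt{2} \sqrt{k}$)
$Z{\left(H,h \right)} = - H + 3 \sqrt{2}$ ($Z{\left(H,h \right)} = \sqrt{2} \sqrt{9} - H = \sqrt{2} \cdot 3 - H = 3 \sqrt{2} - H = - H + 3 \sqrt{2}$)
$f = 500$ ($f = 5 \cdot 25 \cdot 4 = 125 \cdot 4 = 500$)
$- \frac{41919}{-20047} + \frac{f}{Z{\left(-132,41 + 80 \right)}} = - \frac{41919}{-20047} + \frac{500}{\left(-1\right) \left(-132\right) + 3 \sqrt{2}} = \left(-41919\right) \left(- \frac{1}{20047}\right) + \frac{500}{132 + 3 \sqrt{2}} = \frac{41919}{20047} + \frac{500}{132 + 3 \sqrt{2}}$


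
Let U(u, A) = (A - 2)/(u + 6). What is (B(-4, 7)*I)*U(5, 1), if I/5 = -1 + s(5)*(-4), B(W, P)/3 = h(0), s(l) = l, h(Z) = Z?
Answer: 0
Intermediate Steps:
B(W, P) = 0 (B(W, P) = 3*0 = 0)
I = -105 (I = 5*(-1 + 5*(-4)) = 5*(-1 - 20) = 5*(-21) = -105)
U(u, A) = (-2 + A)/(6 + u)
(B(-4, 7)*I)*U(5, 1) = (0*(-105))*((-2 + 1)/(6 + 5)) = 0*(-1/11) = 0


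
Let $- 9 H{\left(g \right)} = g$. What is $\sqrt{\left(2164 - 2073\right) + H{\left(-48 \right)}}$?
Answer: $\frac{17 \sqrt{3}}{3} \approx 9.815$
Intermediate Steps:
$H{\left(g \right)} = - \frac{g}{9}$
$\sqrt{\left(2164 - 2073\right) + H{\left(-48 \right)}} = \sqrt{\left(2164 - 2073\right) - - \frac{16}{3}} = \sqrt{\left(2164 - 2073\right) + \frac{16}{3}} = \sqrt{91 + \frac{16}{3}} = \sqrt{\frac{289}{3}} = \frac{17 \sqrt{3}}{3}$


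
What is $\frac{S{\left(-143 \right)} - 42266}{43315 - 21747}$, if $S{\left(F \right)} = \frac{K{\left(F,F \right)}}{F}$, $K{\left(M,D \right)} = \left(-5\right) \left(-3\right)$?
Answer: $- \frac{6044053}{3084224} \approx -1.9597$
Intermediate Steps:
$K{\left(M,D \right)} = 15$
$S{\left(F \right)} = \frac{15}{F}$
$\frac{S{\left(-143 \right)} - 42266}{43315 - 21747} = \frac{\frac{15}{-143} - 42266}{43315 - 21747} = \frac{15 \left(- \frac{1}{143}\right) - 42266}{21568} = \left(- \frac{15}{143} - 42266\right) \frac{1}{21568} = \left(- \frac{6044053}{143}\right) \frac{1}{21568} = - \frac{6044053}{3084224}$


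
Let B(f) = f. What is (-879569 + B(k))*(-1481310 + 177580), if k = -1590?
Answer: 1148793423070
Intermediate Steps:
(-879569 + B(k))*(-1481310 + 177580) = (-879569 - 1590)*(-1481310 + 177580) = -881159*(-1303730) = 1148793423070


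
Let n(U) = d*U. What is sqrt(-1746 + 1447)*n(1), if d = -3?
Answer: -3*I*sqrt(299) ≈ -51.875*I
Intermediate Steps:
n(U) = -3*U
sqrt(-1746 + 1447)*n(1) = sqrt(-1746 + 1447)*(-3*1) = sqrt(-299)*(-3) = (I*sqrt(299))*(-3) = -3*I*sqrt(299)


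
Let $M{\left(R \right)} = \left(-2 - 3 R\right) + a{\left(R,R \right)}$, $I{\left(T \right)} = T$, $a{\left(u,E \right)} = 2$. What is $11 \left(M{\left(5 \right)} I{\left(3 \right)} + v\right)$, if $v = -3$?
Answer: $-528$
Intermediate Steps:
$M{\left(R \right)} = - 3 R$ ($M{\left(R \right)} = \left(-2 - 3 R\right) + 2 = - 3 R$)
$11 \left(M{\left(5 \right)} I{\left(3 \right)} + v\right) = 11 \left(\left(-3\right) 5 \cdot 3 - 3\right) = 11 \left(\left(-15\right) 3 - 3\right) = 11 \left(-45 - 3\right) = 11 \left(-48\right) = -528$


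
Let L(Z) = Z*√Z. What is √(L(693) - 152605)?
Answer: √(-152605 + 2079*√77) ≈ 366.55*I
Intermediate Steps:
L(Z) = Z^(3/2)
√(L(693) - 152605) = √(693^(3/2) - 152605) = √(2079*√77 - 152605) = √(-152605 + 2079*√77)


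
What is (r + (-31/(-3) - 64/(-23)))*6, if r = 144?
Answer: 21682/23 ≈ 942.70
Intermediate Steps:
(r + (-31/(-3) - 64/(-23)))*6 = (144 + (-31/(-3) - 64/(-23)))*6 = (144 + (-31*(-⅓) - 64*(-1/23)))*6 = (144 + (31/3 + 64/23))*6 = (144 + 905/69)*6 = (10841/69)*6 = 21682/23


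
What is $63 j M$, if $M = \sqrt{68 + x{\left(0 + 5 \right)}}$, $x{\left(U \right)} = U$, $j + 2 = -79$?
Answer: $- 5103 \sqrt{73} \approx -43600.0$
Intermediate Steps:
$j = -81$ ($j = -2 - 79 = -81$)
$M = \sqrt{73}$ ($M = \sqrt{68 + \left(0 + 5\right)} = \sqrt{68 + 5} = \sqrt{73} \approx 8.544$)
$63 j M = 63 \left(-81\right) \sqrt{73} = - 5103 \sqrt{73}$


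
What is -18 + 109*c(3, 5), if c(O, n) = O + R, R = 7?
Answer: 1072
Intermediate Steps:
c(O, n) = 7 + O (c(O, n) = O + 7 = 7 + O)
-18 + 109*c(3, 5) = -18 + 109*(7 + 3) = -18 + 109*10 = -18 + 1090 = 1072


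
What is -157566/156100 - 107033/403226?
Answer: -10030319902/7867947325 ≈ -1.2748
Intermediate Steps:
-157566/156100 - 107033/403226 = -157566*1/156100 - 107033*1/403226 = -78783/78050 - 107033/403226 = -10030319902/7867947325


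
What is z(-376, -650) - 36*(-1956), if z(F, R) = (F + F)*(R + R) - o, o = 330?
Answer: 1047686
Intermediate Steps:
z(F, R) = -330 + 4*F*R (z(F, R) = (F + F)*(R + R) - 1*330 = (2*F)*(2*R) - 330 = 4*F*R - 330 = -330 + 4*F*R)
z(-376, -650) - 36*(-1956) = (-330 + 4*(-376)*(-650)) - 36*(-1956) = (-330 + 977600) - 1*(-70416) = 977270 + 70416 = 1047686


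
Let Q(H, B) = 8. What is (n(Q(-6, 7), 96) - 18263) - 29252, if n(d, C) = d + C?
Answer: -47411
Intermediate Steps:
n(d, C) = C + d
(n(Q(-6, 7), 96) - 18263) - 29252 = ((96 + 8) - 18263) - 29252 = (104 - 18263) - 29252 = -18159 - 29252 = -47411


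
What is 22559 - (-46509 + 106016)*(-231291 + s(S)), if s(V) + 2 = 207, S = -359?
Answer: 13751257161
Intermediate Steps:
s(V) = 205 (s(V) = -2 + 207 = 205)
22559 - (-46509 + 106016)*(-231291 + s(S)) = 22559 - (-46509 + 106016)*(-231291 + 205) = 22559 - 59507*(-231086) = 22559 - 1*(-13751234602) = 22559 + 13751234602 = 13751257161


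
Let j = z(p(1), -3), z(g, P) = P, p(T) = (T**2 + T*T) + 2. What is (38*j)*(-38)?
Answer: 4332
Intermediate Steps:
p(T) = 2 + 2*T**2 (p(T) = (T**2 + T**2) + 2 = 2*T**2 + 2 = 2 + 2*T**2)
j = -3
(38*j)*(-38) = (38*(-3))*(-38) = -114*(-38) = 4332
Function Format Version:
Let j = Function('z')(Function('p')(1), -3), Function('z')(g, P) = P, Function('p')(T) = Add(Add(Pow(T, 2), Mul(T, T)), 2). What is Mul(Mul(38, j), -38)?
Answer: 4332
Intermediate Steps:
Function('p')(T) = Add(2, Mul(2, Pow(T, 2))) (Function('p')(T) = Add(Add(Pow(T, 2), Pow(T, 2)), 2) = Add(Mul(2, Pow(T, 2)), 2) = Add(2, Mul(2, Pow(T, 2))))
j = -3
Mul(Mul(38, j), -38) = Mul(Mul(38, -3), -38) = Mul(-114, -38) = 4332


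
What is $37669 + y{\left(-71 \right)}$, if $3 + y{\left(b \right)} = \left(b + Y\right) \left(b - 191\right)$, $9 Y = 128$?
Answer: $\frac{472876}{9} \approx 52542.0$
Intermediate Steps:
$Y = \frac{128}{9}$ ($Y = \frac{1}{9} \cdot 128 = \frac{128}{9} \approx 14.222$)
$y{\left(b \right)} = -3 + \left(-191 + b\right) \left(\frac{128}{9} + b\right)$ ($y{\left(b \right)} = -3 + \left(b + \frac{128}{9}\right) \left(b - 191\right) = -3 + \left(\frac{128}{9} + b\right) \left(-191 + b\right) = -3 + \left(-191 + b\right) \left(\frac{128}{9} + b\right)$)
$37669 + y{\left(-71 \right)} = 37669 - \left(- \frac{88486}{9} - 5041\right) = 37669 + \left(- \frac{24475}{9} + 5041 + \frac{112961}{9}\right) = 37669 + \frac{133855}{9} = \frac{472876}{9}$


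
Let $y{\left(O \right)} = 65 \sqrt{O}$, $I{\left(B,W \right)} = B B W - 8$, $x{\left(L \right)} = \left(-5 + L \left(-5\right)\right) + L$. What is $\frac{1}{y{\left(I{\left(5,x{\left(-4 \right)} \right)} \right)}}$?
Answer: $\frac{\sqrt{267}}{17355} \approx 0.00094152$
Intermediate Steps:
$x{\left(L \right)} = -5 - 4 L$ ($x{\left(L \right)} = \left(-5 - 5 L\right) + L = -5 - 4 L$)
$I{\left(B,W \right)} = -8 + W B^{2}$ ($I{\left(B,W \right)} = B^{2} W - 8 = W B^{2} - 8 = -8 + W B^{2}$)
$\frac{1}{y{\left(I{\left(5,x{\left(-4 \right)} \right)} \right)}} = \frac{1}{65 \sqrt{-8 + \left(-5 - -16\right) 5^{2}}} = \frac{1}{65 \sqrt{-8 + \left(-5 + 16\right) 25}} = \frac{1}{65 \sqrt{-8 + 11 \cdot 25}} = \frac{1}{65 \sqrt{-8 + 275}} = \frac{1}{65 \sqrt{267}} = \frac{\sqrt{267}}{17355}$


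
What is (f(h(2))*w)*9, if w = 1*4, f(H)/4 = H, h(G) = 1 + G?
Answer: 432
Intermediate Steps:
f(H) = 4*H
w = 4
(f(h(2))*w)*9 = ((4*(1 + 2))*4)*9 = ((4*3)*4)*9 = (12*4)*9 = 48*9 = 432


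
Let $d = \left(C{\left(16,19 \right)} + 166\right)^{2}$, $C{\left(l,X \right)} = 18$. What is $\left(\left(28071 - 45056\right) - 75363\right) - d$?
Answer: $-126204$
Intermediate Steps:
$d = 33856$ ($d = \left(18 + 166\right)^{2} = 184^{2} = 33856$)
$\left(\left(28071 - 45056\right) - 75363\right) - d = \left(\left(28071 - 45056\right) - 75363\right) - 33856 = \left(-16985 - 75363\right) - 33856 = -92348 - 33856 = -126204$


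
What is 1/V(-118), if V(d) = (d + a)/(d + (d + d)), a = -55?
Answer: 354/173 ≈ 2.0462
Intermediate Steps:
V(d) = (-55 + d)/(3*d) (V(d) = (d - 55)/(d + (d + d)) = (-55 + d)/(d + 2*d) = (-55 + d)/((3*d)) = (-55 + d)*(1/(3*d)) = (-55 + d)/(3*d))
1/V(-118) = 1/((1/3)*(-55 - 118)/(-118)) = 1/((1/3)*(-1/118)*(-173)) = 1/(173/354) = 354/173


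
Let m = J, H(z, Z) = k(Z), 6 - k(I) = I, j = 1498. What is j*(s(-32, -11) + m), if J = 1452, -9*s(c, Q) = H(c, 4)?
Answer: 19572868/9 ≈ 2.1748e+6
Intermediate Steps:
k(I) = 6 - I
H(z, Z) = 6 - Z
s(c, Q) = -2/9 (s(c, Q) = -(6 - 1*4)/9 = -(6 - 4)/9 = -⅑*2 = -2/9)
m = 1452
j*(s(-32, -11) + m) = 1498*(-2/9 + 1452) = 1498*(13066/9) = 19572868/9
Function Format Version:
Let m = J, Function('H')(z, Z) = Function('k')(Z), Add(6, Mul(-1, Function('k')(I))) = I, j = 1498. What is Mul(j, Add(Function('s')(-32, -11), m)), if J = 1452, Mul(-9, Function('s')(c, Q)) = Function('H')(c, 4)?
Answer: Rational(19572868, 9) ≈ 2.1748e+6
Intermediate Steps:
Function('k')(I) = Add(6, Mul(-1, I))
Function('H')(z, Z) = Add(6, Mul(-1, Z))
Function('s')(c, Q) = Rational(-2, 9) (Function('s')(c, Q) = Mul(Rational(-1, 9), Add(6, Mul(-1, 4))) = Mul(Rational(-1, 9), Add(6, -4)) = Mul(Rational(-1, 9), 2) = Rational(-2, 9))
m = 1452
Mul(j, Add(Function('s')(-32, -11), m)) = Mul(1498, Add(Rational(-2, 9), 1452)) = Mul(1498, Rational(13066, 9)) = Rational(19572868, 9)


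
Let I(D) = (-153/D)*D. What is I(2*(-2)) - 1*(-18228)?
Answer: 18075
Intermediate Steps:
I(D) = -153
I(2*(-2)) - 1*(-18228) = -153 - 1*(-18228) = -153 + 18228 = 18075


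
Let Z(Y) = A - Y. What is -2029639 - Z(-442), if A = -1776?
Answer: -2028305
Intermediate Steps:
Z(Y) = -1776 - Y
-2029639 - Z(-442) = -2029639 - (-1776 - 1*(-442)) = -2029639 - (-1776 + 442) = -2029639 - 1*(-1334) = -2029639 + 1334 = -2028305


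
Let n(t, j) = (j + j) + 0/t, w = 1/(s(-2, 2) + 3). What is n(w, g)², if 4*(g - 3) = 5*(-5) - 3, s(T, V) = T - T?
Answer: 64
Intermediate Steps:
s(T, V) = 0
g = -4 (g = 3 + (5*(-5) - 3)/4 = 3 + (-25 - 3)/4 = 3 + (¼)*(-28) = 3 - 7 = -4)
w = ⅓ (w = 1/(0 + 3) = 1/3 = ⅓ ≈ 0.33333)
n(t, j) = 2*j (n(t, j) = 2*j + 0 = 2*j)
n(w, g)² = (2*(-4))² = (-8)² = 64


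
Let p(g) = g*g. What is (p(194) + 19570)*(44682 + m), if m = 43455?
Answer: 5041965222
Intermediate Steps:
p(g) = g²
(p(194) + 19570)*(44682 + m) = (194² + 19570)*(44682 + 43455) = (37636 + 19570)*88137 = 57206*88137 = 5041965222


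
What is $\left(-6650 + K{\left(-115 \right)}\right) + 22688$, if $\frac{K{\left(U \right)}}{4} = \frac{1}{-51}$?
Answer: $\frac{817934}{51} \approx 16038.0$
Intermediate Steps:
$K{\left(U \right)} = - \frac{4}{51}$ ($K{\left(U \right)} = \frac{4}{-51} = 4 \left(- \frac{1}{51}\right) = - \frac{4}{51}$)
$\left(-6650 + K{\left(-115 \right)}\right) + 22688 = \left(-6650 - \frac{4}{51}\right) + 22688 = - \frac{339154}{51} + 22688 = \frac{817934}{51}$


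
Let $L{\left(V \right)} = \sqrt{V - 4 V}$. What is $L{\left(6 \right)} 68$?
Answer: $204 i \sqrt{2} \approx 288.5 i$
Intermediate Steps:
$L{\left(V \right)} = \sqrt{3} \sqrt{- V}$ ($L{\left(V \right)} = \sqrt{- 3 V} = \sqrt{3} \sqrt{- V}$)
$L{\left(6 \right)} 68 = \sqrt{3} \sqrt{\left(-1\right) 6} \cdot 68 = \sqrt{3} \sqrt{-6} \cdot 68 = \sqrt{3} i \sqrt{6} \cdot 68 = 3 i \sqrt{2} \cdot 68 = 204 i \sqrt{2}$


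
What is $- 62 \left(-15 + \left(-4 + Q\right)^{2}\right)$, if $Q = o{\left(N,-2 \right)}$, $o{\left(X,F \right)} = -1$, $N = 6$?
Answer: $-620$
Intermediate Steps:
$Q = -1$
$- 62 \left(-15 + \left(-4 + Q\right)^{2}\right) = - 62 \left(-15 + \left(-4 - 1\right)^{2}\right) = - 62 \left(-15 + \left(-5\right)^{2}\right) = - 62 \left(-15 + 25\right) = \left(-62\right) 10 = -620$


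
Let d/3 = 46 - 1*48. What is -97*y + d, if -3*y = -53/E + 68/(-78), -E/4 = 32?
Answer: -311501/14976 ≈ -20.800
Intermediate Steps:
E = -128 (E = -4*32 = -128)
d = -6 (d = 3*(46 - 1*48) = 3*(46 - 48) = 3*(-2) = -6)
y = 2285/14976 (y = -(-53/(-128) + 68/(-78))/3 = -(-53*(-1/128) + 68*(-1/78))/3 = -(53/128 - 34/39)/3 = -1/3*(-2285/4992) = 2285/14976 ≈ 0.15258)
-97*y + d = -97*2285/14976 - 6 = -221645/14976 - 6 = -311501/14976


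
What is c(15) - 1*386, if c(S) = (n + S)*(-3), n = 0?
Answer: -431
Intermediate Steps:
c(S) = -3*S (c(S) = (0 + S)*(-3) = S*(-3) = -3*S)
c(15) - 1*386 = -3*15 - 1*386 = -45 - 386 = -431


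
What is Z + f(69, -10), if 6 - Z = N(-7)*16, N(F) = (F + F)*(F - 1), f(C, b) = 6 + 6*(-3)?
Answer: -1798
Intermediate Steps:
f(C, b) = -12 (f(C, b) = 6 - 18 = -12)
N(F) = 2*F*(-1 + F) (N(F) = (2*F)*(-1 + F) = 2*F*(-1 + F))
Z = -1786 (Z = 6 - 2*(-7)*(-1 - 7)*16 = 6 - 2*(-7)*(-8)*16 = 6 - 112*16 = 6 - 1*1792 = 6 - 1792 = -1786)
Z + f(69, -10) = -1786 - 12 = -1798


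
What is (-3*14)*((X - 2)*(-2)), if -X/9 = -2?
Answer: 1344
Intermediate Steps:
X = 18 (X = -9*(-2) = 18)
(-3*14)*((X - 2)*(-2)) = (-3*14)*((18 - 2)*(-2)) = -672*(-2) = -42*(-32) = 1344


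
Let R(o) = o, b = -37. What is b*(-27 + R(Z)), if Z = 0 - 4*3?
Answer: 1443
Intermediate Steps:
Z = -12 (Z = 0 - 1*12 = 0 - 12 = -12)
b*(-27 + R(Z)) = -37*(-27 - 12) = -37*(-39) = 1443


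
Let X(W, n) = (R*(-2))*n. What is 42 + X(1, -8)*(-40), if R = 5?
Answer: -3158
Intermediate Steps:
X(W, n) = -10*n (X(W, n) = (5*(-2))*n = -10*n)
42 + X(1, -8)*(-40) = 42 - 10*(-8)*(-40) = 42 + 80*(-40) = 42 - 3200 = -3158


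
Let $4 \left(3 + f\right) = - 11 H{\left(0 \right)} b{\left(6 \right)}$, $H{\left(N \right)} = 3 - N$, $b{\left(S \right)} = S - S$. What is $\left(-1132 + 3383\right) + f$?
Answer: $2248$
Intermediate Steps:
$b{\left(S \right)} = 0$
$f = -3$ ($f = -3 + \frac{- 11 \left(3 - 0\right) 0}{4} = -3 + \frac{- 11 \left(3 + 0\right) 0}{4} = -3 + \frac{\left(-11\right) 3 \cdot 0}{4} = -3 + \frac{\left(-33\right) 0}{4} = -3 + \frac{1}{4} \cdot 0 = -3 + 0 = -3$)
$\left(-1132 + 3383\right) + f = \left(-1132 + 3383\right) - 3 = 2251 - 3 = 2248$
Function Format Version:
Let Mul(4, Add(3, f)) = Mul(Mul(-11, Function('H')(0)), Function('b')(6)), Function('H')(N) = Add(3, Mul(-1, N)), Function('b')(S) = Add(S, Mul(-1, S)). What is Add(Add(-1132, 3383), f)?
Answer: 2248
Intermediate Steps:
Function('b')(S) = 0
f = -3 (f = Add(-3, Mul(Rational(1, 4), Mul(Mul(-11, Add(3, Mul(-1, 0))), 0))) = Add(-3, Mul(Rational(1, 4), Mul(Mul(-11, Add(3, 0)), 0))) = Add(-3, Mul(Rational(1, 4), Mul(Mul(-11, 3), 0))) = Add(-3, Mul(Rational(1, 4), Mul(-33, 0))) = Add(-3, Mul(Rational(1, 4), 0)) = Add(-3, 0) = -3)
Add(Add(-1132, 3383), f) = Add(Add(-1132, 3383), -3) = Add(2251, -3) = 2248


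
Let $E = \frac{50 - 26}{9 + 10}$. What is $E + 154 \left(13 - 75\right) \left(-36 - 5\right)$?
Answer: $\frac{7437916}{19} \approx 3.9147 \cdot 10^{5}$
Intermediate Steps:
$E = \frac{24}{19} \approx 1.2632$
$E + 154 \left(13 - 75\right) \left(-36 - 5\right) = \frac{24}{19} + 154 \left(13 - 75\right) \left(-36 - 5\right) = \frac{24}{19} + 154 \left(\left(-62\right) \left(-41\right)\right) = \frac{24}{19} + 154 \cdot 2542 = \frac{24}{19} + 391468 = \frac{7437916}{19}$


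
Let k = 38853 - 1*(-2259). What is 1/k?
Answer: 1/41112 ≈ 2.4324e-5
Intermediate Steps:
k = 41112 (k = 38853 + 2259 = 41112)
1/k = 1/41112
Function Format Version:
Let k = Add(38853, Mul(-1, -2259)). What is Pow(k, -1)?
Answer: Rational(1, 41112) ≈ 2.4324e-5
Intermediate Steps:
k = 41112 (k = Add(38853, 2259) = 41112)
Pow(k, -1) = Pow(41112, -1) = Rational(1, 41112)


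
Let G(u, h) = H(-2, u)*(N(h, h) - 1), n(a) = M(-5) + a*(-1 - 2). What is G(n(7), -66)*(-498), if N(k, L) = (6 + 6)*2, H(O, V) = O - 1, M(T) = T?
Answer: 34362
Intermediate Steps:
H(O, V) = -1 + O
N(k, L) = 24 (N(k, L) = 12*2 = 24)
n(a) = -5 - 3*a (n(a) = -5 + a*(-1 - 2) = -5 + a*(-3) = -5 - 3*a)
G(u, h) = -69 (G(u, h) = (-1 - 2)*(24 - 1) = -3*23 = -69)
G(n(7), -66)*(-498) = -69*(-498) = 34362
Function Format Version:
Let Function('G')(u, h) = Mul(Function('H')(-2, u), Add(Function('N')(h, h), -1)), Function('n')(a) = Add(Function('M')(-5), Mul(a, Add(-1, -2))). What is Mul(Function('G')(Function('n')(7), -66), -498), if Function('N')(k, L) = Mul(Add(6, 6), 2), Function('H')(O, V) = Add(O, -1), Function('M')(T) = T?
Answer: 34362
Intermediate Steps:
Function('H')(O, V) = Add(-1, O)
Function('N')(k, L) = 24 (Function('N')(k, L) = Mul(12, 2) = 24)
Function('n')(a) = Add(-5, Mul(-3, a)) (Function('n')(a) = Add(-5, Mul(a, Add(-1, -2))) = Add(-5, Mul(a, -3)) = Add(-5, Mul(-3, a)))
Function('G')(u, h) = -69 (Function('G')(u, h) = Mul(Add(-1, -2), Add(24, -1)) = Mul(-3, 23) = -69)
Mul(Function('G')(Function('n')(7), -66), -498) = Mul(-69, -498) = 34362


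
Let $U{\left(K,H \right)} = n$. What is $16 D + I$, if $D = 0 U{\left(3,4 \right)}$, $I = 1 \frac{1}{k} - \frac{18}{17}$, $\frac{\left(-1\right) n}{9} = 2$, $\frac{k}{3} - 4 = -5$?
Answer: $- \frac{71}{51} \approx -1.3922$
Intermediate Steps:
$k = -3$ ($k = 12 + 3 \left(-5\right) = 12 - 15 = -3$)
$n = -18$ ($n = \left(-9\right) 2 = -18$)
$U{\left(K,H \right)} = -18$
$I = - \frac{71}{51}$ ($I = 1 \frac{1}{-3} - \frac{18}{17} = 1 \left(- \frac{1}{3}\right) - \frac{18}{17} = - \frac{1}{3} - \frac{18}{17} = - \frac{71}{51} \approx -1.3922$)
$D = 0$ ($D = 0 \left(-18\right) = 0$)
$16 D + I = 16 \cdot 0 - \frac{71}{51} = 0 - \frac{71}{51} = - \frac{71}{51}$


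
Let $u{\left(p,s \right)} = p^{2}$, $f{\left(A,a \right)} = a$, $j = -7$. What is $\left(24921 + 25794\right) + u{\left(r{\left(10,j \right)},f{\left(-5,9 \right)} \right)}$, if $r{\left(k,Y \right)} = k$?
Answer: $50815$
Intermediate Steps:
$\left(24921 + 25794\right) + u{\left(r{\left(10,j \right)},f{\left(-5,9 \right)} \right)} = \left(24921 + 25794\right) + 10^{2} = 50715 + 100 = 50815$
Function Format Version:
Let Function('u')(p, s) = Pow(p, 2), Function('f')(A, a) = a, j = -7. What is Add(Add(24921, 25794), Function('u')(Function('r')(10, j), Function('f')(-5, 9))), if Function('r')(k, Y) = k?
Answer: 50815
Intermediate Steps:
Add(Add(24921, 25794), Function('u')(Function('r')(10, j), Function('f')(-5, 9))) = Add(Add(24921, 25794), Pow(10, 2)) = Add(50715, 100) = 50815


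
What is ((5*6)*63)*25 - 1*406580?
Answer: -359330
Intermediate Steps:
((5*6)*63)*25 - 1*406580 = (30*63)*25 - 406580 = 1890*25 - 406580 = 47250 - 406580 = -359330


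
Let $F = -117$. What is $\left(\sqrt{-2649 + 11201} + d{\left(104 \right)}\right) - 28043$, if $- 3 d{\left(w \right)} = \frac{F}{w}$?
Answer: $- \frac{224341}{8} + 2 \sqrt{2138} \approx -27950.0$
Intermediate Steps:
$d{\left(w \right)} = \frac{39}{w}$ ($d{\left(w \right)} = - \frac{\left(-117\right) \frac{1}{w}}{3} = \frac{39}{w}$)
$\left(\sqrt{-2649 + 11201} + d{\left(104 \right)}\right) - 28043 = \left(\sqrt{-2649 + 11201} + \frac{39}{104}\right) - 28043 = \left(\sqrt{8552} + 39 \cdot \frac{1}{104}\right) - 28043 = \left(2 \sqrt{2138} + \frac{3}{8}\right) - 28043 = \left(\frac{3}{8} + 2 \sqrt{2138}\right) - 28043 = - \frac{224341}{8} + 2 \sqrt{2138}$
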